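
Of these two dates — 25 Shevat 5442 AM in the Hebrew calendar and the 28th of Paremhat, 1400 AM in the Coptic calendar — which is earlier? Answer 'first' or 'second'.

first

The two dates have Julian Day Numbers 2335432 and 2336222 respectively.
Since 2335432 < 2336222, the first date comes first.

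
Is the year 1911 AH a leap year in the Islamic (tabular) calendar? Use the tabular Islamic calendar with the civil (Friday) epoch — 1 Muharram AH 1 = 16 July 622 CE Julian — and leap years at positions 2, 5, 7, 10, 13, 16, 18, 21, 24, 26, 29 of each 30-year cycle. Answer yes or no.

Year 1911 AH is year 21 of its 30-year cycle; leap positions are 2, 5, 7, 10, 13, 16, 18, 21, 24, 26, 29, so it is a leap year (355 days).

yes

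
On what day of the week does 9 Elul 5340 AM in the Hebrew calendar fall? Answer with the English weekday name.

This is JDN 2298385 (30 August 1580 Gregorian).
Since JDN mod 7 = 5 (0 = Monday), the day is Saturday.

Saturday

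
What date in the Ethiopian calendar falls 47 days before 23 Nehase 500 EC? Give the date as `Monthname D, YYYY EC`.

Hamle 6, 500 EC

The starting date is JDN 1906833; 1906833 − 47 = 1906786.
JDN 1906786 corresponds to Hamle 6, 500 EC.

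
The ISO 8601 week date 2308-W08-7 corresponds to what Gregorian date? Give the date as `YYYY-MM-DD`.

ISO week 1 of 2308 is the week containing the first Thursday of 2308.
Week 8, day 7 (Sunday) lands on 2308-02-23.

2308-02-23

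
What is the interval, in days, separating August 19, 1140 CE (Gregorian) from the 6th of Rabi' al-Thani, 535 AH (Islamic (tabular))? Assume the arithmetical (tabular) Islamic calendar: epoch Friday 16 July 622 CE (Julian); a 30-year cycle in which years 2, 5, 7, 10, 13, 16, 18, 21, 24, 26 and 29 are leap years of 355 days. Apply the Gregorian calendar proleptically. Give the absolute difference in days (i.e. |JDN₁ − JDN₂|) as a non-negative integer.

First date → JDN 2137667; second date → JDN 2137766.
The interval is |2137667 − 2137766| = 99 days.

99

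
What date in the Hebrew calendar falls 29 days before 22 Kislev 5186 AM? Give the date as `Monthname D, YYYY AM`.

Cheshvan 22, 5186 AM

Counting 29 days back from JDN 2241875 reaches JDN 2241846, which is Cheshvan 22, 5186 AM.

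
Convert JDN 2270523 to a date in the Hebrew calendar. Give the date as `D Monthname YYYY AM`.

25 Iyar 5264 AM

The proleptic Gregorian equivalent of JDN 2270523 is 19 May 1504.
In the Hebrew calendar that day is 25 Iyar 5264 AM.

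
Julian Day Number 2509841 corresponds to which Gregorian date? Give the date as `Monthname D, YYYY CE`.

Counting from JDN 2299161 = 15 Oct 1582 gives an offset of 210680 days.

August 11, 2159 CE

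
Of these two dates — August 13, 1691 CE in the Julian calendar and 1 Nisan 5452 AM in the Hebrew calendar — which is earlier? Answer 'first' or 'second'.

first

First date → JDN 2338920; second date → JDN 2339128.
JDN 2338920 < JDN 2339128, so the first date is earlier.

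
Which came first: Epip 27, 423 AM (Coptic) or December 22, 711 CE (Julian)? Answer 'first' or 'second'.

Converting both to JDN: 1979491 vs 1981106; the smaller is the first.

first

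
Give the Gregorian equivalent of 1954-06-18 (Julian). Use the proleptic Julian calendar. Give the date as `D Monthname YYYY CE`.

1 July 1954 CE

The Julian–Gregorian offset here is 13 days (Julian trailing).
18 June 1954 Julian + 13 days → 1 July 1954 Gregorian.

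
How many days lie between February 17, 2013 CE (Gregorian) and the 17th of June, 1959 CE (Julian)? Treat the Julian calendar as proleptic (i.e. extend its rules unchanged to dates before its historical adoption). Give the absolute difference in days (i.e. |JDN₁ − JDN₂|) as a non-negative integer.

JDN of the first date = 2456341.
JDN of the second date = 2436750.
|2436750 − 2456341| = 19591.

19591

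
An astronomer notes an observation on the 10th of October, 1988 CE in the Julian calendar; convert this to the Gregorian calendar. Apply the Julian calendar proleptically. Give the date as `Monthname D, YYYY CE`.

October 23, 1988 CE

For dates in this range the Gregorian date is 13 days ahead of the Julian.
10 October 1988 Julian + 13 days → 23 October 1988 Gregorian.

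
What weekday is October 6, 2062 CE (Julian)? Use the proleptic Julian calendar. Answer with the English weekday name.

In the Gregorian calendar this is 19 October 2062 (JDN 2474482).
Since JDN mod 7 = 3 (0 = Monday), the day is Thursday.

Thursday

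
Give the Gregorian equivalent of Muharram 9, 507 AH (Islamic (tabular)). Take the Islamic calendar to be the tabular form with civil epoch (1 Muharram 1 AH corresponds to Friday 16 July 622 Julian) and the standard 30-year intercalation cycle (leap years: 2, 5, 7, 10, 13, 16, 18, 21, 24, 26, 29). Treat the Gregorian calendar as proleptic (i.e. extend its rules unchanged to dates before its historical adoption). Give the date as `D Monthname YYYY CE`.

3 July 1113 CE

Both dates share Julian Day Number 2127758; in the Gregorian calendar that is 3 July 1113 CE.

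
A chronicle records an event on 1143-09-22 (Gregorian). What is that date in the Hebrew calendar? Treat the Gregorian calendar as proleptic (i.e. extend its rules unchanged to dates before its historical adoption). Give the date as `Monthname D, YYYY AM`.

Tishrei 5, 4904 AM

Julian Day Number of the source date = 2138796.
Converting JDN 2138796 to the Hebrew calendar gives 5 Tishrei 4904 AM.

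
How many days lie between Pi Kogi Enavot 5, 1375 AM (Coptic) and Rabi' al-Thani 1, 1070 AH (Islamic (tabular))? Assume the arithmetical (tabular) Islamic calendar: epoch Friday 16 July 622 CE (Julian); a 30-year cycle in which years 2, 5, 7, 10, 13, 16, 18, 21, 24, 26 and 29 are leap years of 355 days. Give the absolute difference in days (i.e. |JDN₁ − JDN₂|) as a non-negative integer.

100

JDN of the first date = 2327247.
JDN of the second date = 2327347.
|2327347 − 2327247| = 100.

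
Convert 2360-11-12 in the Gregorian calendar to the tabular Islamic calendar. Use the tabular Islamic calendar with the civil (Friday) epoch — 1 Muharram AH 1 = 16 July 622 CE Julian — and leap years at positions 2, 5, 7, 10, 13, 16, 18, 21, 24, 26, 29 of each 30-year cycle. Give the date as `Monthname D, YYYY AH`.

Ramadan 2, 1792 AH

Both dates share Julian Day Number 2583348; in the tabular Islamic calendar that is 2 Ramadan 1792 AH.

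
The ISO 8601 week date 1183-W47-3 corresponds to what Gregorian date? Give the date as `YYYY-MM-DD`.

1183-11-23

ISO week 1 of 1183 is the week containing the first Thursday of 1183.
Week 47, day 3 (Wednesday) lands on 1183-11-23.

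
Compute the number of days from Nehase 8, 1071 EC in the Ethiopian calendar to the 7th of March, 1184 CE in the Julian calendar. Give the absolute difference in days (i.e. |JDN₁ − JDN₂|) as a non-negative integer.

38205

JDN of the first date = 2115375.
JDN of the second date = 2153580.
|2153580 − 2115375| = 38205.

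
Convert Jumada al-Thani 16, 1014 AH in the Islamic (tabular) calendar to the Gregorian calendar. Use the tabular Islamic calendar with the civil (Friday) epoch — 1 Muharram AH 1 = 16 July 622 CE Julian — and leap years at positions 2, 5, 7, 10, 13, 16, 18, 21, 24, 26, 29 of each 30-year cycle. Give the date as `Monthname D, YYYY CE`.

Julian Day Number of the source date = 2307576.
Converting JDN 2307576 to the Gregorian calendar gives 29 October 1605 CE.

October 29, 1605 CE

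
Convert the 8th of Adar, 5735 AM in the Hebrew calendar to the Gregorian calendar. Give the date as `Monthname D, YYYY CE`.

Julian Day Number of the source date = 2442463.
Converting JDN 2442463 to the Gregorian calendar gives 19 February 1975 CE.

February 19, 1975 CE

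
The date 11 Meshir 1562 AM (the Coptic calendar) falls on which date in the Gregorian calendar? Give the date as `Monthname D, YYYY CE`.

February 17, 1846 CE

Julian Day Number of the source date = 2395345.
Converting JDN 2395345 to the Gregorian calendar gives 17 February 1846 CE.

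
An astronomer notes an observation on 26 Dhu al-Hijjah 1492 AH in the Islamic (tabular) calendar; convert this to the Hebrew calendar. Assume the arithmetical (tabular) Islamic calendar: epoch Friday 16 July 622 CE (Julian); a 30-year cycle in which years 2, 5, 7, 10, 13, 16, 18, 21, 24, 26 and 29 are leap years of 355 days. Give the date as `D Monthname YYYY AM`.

The source date corresponds to 8 February 2070 in the Gregorian calendar (JDN 2477151).
That day falls on 27 Shevat 5830 AM in the Hebrew calendar.

27 Shevat 5830 AM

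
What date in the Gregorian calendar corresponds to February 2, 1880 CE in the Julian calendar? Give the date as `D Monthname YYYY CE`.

For dates in this range the Gregorian date is 12 days ahead of the Julian.
2 February 1880 Julian + 12 days → 14 February 1880 Gregorian.

14 February 1880 CE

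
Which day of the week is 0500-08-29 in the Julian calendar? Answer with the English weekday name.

Equivalently 31 August 500 Gregorian, JDN 1903924.
1903924 ≡ 1 (mod 7); counting from Monday = 0 gives Tuesday.

Tuesday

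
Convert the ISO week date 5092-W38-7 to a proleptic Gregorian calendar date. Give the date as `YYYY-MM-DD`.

ISO week 1 of 5092 is the week containing the first Thursday of 5092.
Week 38, day 7 (Sunday) lands on 5092-09-25.

5092-09-25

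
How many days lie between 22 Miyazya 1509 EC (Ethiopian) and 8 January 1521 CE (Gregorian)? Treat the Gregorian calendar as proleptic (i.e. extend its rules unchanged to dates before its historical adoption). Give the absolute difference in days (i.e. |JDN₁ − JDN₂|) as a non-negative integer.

First date → JDN 2275249; second date → JDN 2276601.
The interval is |2275249 − 2276601| = 1352 days.

1352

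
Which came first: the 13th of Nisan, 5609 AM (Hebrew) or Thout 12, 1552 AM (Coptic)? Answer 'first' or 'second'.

Converting both to JDN: 2396488 vs 2391544; the smaller is the second.

second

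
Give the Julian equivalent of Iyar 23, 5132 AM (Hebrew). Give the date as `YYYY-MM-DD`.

1372-04-27

The source date corresponds to 5 May 1372 in the proleptic Gregorian calendar (JDN 2222298).
That day falls on 27 April 1372 CE in the Julian calendar.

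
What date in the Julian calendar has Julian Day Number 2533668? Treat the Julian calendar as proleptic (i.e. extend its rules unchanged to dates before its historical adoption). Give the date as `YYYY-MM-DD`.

JDN 2533668 is 5 November 2224 in the Gregorian calendar.
In the Julian calendar that day is 2224-10-21.

2224-10-21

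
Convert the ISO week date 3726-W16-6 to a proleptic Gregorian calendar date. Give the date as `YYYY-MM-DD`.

ISO week 1 of 3726 is the week containing the first Thursday of 3726.
Week 16, day 6 (Saturday) lands on 3726-04-20.

3726-04-20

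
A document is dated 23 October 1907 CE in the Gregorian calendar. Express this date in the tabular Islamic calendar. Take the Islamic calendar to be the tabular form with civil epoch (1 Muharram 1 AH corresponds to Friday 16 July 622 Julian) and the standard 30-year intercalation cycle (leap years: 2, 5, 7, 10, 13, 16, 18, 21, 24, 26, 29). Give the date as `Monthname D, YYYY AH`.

Ramadan 16, 1325 AH

Julian Day Number of the source date = 2417872.
Converting JDN 2417872 to the tabular Islamic calendar gives 16 Ramadan 1325 AH.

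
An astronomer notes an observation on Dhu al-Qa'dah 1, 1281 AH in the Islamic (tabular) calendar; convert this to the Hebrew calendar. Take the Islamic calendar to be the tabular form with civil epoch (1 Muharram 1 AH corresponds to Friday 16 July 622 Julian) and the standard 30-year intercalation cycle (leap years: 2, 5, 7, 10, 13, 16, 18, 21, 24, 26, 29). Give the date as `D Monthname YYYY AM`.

Julian Day Number of the source date = 2402324.
Converting JDN 2402324 to the Hebrew calendar gives 1 Nisan 5625 AM.

1 Nisan 5625 AM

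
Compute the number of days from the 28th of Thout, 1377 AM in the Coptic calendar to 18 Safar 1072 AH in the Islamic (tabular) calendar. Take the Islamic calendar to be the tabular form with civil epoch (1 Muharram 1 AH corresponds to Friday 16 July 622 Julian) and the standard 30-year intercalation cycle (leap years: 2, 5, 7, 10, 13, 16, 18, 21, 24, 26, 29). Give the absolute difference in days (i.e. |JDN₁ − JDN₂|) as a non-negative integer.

373

JDN of the first date = 2327641.
JDN of the second date = 2328014.
|2328014 − 2327641| = 373.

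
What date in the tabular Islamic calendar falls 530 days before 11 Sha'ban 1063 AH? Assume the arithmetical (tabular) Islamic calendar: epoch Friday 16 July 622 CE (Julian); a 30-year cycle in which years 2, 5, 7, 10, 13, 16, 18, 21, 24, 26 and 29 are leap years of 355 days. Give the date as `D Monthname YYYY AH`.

12 Safar 1062 AH

The starting date is JDN 2324994; 2324994 − 530 = 2324464.
JDN 2324464 corresponds to 12 Safar 1062 AH.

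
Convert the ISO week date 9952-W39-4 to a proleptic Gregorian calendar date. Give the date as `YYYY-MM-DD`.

ISO week 1 of 9952 is the week containing the first Thursday of 9952.
Week 39, day 4 (Thursday) lands on 9952-09-25.

9952-09-25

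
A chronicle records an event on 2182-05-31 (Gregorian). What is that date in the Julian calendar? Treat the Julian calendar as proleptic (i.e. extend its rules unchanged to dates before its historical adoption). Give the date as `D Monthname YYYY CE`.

The Julian–Gregorian offset here is 14 days (Julian trailing).
31 May 2182 Gregorian − 14 days → 17 May 2182 Julian.

17 May 2182 CE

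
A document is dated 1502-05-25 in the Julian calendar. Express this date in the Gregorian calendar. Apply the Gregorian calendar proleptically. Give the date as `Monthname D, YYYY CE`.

At this point the Julian calendar is 10 days behind the Gregorian.
25 May 1502 Julian + 10 days → 4 June 1502 Gregorian.

June 4, 1502 CE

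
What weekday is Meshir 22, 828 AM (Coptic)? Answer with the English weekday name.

Equivalently 24 February 1112 Gregorian, JDN 2127263.
Since JDN mod 7 = 5 (0 = Monday), the day is Saturday.

Saturday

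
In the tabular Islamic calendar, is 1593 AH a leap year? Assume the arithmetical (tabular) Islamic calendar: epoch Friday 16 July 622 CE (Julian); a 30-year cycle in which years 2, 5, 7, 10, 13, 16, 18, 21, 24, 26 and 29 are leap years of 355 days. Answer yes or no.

no

Year 1593 AH is year 3 of its 30-year cycle; leap positions are 2, 5, 7, 10, 13, 16, 18, 21, 24, 26, 29, so it is a common year (354 days).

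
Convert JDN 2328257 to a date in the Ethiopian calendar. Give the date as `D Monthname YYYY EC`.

9 Sene 1654 EC

The Gregorian equivalent of JDN 2328257 is 13 June 1662.
In the Ethiopian calendar that day is 9 Sene 1654 EC.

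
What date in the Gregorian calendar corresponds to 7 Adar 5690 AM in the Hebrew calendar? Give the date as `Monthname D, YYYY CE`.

Both dates share Julian Day Number 2426043; in the Gregorian calendar that is 7 March 1930 CE.

March 7, 1930 CE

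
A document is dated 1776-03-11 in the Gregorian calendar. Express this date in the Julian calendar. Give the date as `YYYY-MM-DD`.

At this point the Julian calendar is 11 days behind the Gregorian.
11 March 1776 Gregorian − 11 days → 29 February 1776 Julian.

1776-02-29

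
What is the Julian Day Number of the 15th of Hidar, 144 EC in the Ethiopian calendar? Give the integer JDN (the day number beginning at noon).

Equivalently 11 November 151 (proleptic Gregorian).
JDN 2299161 is 15 October 1582 CE (Gregorian); the target day is −522635 days from there, so JDN = 1776526.

1776526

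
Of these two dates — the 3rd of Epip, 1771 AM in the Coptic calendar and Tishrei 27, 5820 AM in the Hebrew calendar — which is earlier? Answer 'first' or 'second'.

first

First date → JDN 2471824; second date → JDN 2473371.
JDN 2471824 < JDN 2473371, so the first date is earlier.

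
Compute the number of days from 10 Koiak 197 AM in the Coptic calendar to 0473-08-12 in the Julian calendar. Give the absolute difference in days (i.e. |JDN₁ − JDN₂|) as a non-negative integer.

2673

JDN of the first date = 1896718.
JDN of the second date = 1894045.
|1894045 − 1896718| = 2673.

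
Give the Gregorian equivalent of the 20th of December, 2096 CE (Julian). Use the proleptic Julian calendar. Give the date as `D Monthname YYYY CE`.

For dates in this range the Gregorian date is 13 days ahead of the Julian.
20 December 2096 Julian + 13 days → 2 January 2097 Gregorian.

2 January 2097 CE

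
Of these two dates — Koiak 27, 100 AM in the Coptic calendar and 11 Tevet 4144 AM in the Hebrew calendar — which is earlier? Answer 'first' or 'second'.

First date → JDN 1861306; second date → JDN 1861304.
JDN 1861304 < JDN 1861306, so the second date is earlier.

second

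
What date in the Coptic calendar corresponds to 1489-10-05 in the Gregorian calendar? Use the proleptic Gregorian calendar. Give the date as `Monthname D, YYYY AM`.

Thout 29, 1206 AM

Both dates share Julian Day Number 2265184; in the Coptic calendar that is 29 Thout 1206 AM.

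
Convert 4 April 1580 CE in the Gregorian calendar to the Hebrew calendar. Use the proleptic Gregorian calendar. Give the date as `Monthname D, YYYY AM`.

Both dates share Julian Day Number 2298237; in the Hebrew calendar that is 9 Nisan 5340 AM.

Nisan 9, 5340 AM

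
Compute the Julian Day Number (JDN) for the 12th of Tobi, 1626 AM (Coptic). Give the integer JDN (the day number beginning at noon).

2418692

In the Gregorian calendar the same day is 20 January 1910.
JDN 2299161 is 15 October 1582 CE (Gregorian); the target day is +119531 days from there, so JDN = 2418692.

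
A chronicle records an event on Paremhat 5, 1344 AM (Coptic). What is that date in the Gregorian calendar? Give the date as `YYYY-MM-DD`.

Julian Day Number of the source date = 2315745.
Converting JDN 2315745 to the Gregorian calendar gives 11 March 1628 CE.

1628-03-11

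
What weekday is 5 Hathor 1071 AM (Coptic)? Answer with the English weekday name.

Saturday

In the proleptic Gregorian calendar this is 9 November 1354 (JDN 2215911).
Since JDN mod 7 = 5 (0 = Monday), the day is Saturday.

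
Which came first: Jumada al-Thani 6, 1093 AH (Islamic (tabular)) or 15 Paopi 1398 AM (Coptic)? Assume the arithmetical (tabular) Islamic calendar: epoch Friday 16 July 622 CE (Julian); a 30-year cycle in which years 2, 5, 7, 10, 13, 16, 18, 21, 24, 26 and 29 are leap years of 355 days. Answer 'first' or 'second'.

The two dates have Julian Day Numbers 2335561 and 2335328 respectively.
Since 2335328 < 2335561, the second date comes first.

second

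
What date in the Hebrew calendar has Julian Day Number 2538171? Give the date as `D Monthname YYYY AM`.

7 Adar 5997 AM

The Gregorian equivalent of JDN 2538171 is 5 March 2237.
In the Hebrew calendar that day is 7 Adar 5997 AM.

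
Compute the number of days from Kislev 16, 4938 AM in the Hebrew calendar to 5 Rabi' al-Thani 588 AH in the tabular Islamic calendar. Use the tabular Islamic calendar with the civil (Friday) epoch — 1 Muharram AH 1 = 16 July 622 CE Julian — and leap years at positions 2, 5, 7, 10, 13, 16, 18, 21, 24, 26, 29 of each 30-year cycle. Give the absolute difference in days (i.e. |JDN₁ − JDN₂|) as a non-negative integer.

5276

JDN of the first date = 2151270.
JDN of the second date = 2156546.
|2156546 − 2151270| = 5276.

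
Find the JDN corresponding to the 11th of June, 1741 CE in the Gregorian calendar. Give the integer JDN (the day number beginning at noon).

JDN 2400001 is 17 November 1858 CE (Gregorian), MJD 0; the target day is −42892 days from there, so JDN = 2357109.

2357109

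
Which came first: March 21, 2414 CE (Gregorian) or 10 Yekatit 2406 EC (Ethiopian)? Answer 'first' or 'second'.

second

The two dates have Julian Day Numbers 2602835 and 2602806 respectively.
Since 2602806 < 2602835, the second date comes first.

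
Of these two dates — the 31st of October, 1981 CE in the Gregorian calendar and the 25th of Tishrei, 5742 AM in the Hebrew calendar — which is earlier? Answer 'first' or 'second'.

second

Converting both to JDN: 2444909 vs 2444901; the smaller is the second.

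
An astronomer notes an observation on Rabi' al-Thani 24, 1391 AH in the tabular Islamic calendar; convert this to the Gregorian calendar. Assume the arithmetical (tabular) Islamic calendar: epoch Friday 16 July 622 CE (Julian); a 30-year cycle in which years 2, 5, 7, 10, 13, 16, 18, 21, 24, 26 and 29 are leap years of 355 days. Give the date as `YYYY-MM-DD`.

Julian Day Number of the source date = 2441122.
Converting JDN 2441122 to the Gregorian calendar gives 19 June 1971 CE.

1971-06-19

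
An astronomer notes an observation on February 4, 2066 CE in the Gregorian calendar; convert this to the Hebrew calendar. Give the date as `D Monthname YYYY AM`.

9 Shevat 5826 AM

Julian Day Number of the source date = 2475686.
Converting JDN 2475686 to the Hebrew calendar gives 9 Shevat 5826 AM.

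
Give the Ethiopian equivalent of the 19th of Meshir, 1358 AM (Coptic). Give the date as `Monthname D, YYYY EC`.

The source date corresponds to 23 February 1642 in the Gregorian calendar (JDN 2320842).
That day falls on 19 Yekatit 1634 EC in the Ethiopian calendar.

Yekatit 19, 1634 EC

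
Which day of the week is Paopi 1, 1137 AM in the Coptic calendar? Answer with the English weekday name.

This is JDN 2239984 (7 October 1420 Gregorian).
JDN 2239984 mod 7 = 5, and JDN 0 was a Monday, so this is a Saturday.

Saturday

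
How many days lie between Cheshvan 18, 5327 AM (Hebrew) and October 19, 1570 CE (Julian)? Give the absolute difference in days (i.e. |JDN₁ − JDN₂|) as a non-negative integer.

JDN of the first date = 2293343.
JDN of the second date = 2294792.
|2294792 − 2293343| = 1449.

1449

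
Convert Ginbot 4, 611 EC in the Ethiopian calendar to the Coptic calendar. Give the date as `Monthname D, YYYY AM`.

Both dates share Julian Day Number 1947266; in the Coptic calendar that is 4 Pashons 335 AM.

Pashons 4, 335 AM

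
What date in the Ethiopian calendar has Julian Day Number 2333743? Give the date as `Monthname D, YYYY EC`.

The Gregorian equivalent of JDN 2333743 is 20 June 1677.
In the Ethiopian calendar that day is Sene 16, 1669 EC.

Sene 16, 1669 EC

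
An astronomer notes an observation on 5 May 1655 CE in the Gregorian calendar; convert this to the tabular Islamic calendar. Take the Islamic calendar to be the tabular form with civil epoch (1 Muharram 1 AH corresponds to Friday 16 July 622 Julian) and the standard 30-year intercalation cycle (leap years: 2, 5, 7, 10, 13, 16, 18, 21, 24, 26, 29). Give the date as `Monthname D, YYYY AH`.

Jumada al-Thani 28, 1065 AH

Both dates share Julian Day Number 2325661; in the tabular Islamic calendar that is 28 Jumada al-Thani 1065 AH.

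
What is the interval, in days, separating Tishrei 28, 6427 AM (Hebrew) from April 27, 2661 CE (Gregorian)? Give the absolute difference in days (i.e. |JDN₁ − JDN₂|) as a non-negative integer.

2001

First date → JDN 2695088; second date → JDN 2693087.
The interval is |2695088 − 2693087| = 2001 days.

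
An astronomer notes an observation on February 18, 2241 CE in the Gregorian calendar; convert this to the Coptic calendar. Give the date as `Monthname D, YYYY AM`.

Julian Day Number of the source date = 2539617.
Converting JDN 2539617 to the Coptic calendar gives 9 Meshir 1957 AM.

Meshir 9, 1957 AM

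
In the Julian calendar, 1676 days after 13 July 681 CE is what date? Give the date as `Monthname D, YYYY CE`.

Counting 1676 days forward from JDN 1969987 reaches JDN 1971663, which is February 13, 686 CE.

February 13, 686 CE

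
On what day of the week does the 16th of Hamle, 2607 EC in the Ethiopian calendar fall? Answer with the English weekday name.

Friday

In the Gregorian calendar this is 28 July 2615 (JDN 2676377).
2676377 ≡ 4 (mod 7); counting from Monday = 0 gives Friday.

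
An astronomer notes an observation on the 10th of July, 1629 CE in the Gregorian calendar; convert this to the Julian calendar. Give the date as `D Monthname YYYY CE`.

30 June 1629 CE

For dates in this range the Gregorian date is 10 days ahead of the Julian.
10 July 1629 Gregorian − 10 days → 30 June 1629 Julian.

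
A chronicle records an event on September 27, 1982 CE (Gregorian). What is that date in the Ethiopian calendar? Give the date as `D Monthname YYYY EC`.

17 Meskerem 1975 EC

Julian Day Number of the source date = 2445240.
Converting JDN 2445240 to the Ethiopian calendar gives 17 Meskerem 1975 EC.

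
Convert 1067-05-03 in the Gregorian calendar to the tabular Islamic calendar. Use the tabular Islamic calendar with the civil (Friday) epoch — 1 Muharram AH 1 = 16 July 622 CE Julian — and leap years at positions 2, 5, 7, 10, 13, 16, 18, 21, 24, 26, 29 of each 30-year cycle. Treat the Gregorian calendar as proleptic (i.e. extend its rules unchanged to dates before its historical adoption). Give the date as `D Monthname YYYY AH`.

9 Jumada al-Thani 459 AH

Julian Day Number of the source date = 2110896.
Converting JDN 2110896 to the tabular Islamic calendar gives 9 Jumada al-Thani 459 AH.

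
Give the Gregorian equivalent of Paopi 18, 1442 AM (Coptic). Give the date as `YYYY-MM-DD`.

1725-10-26

Both dates share Julian Day Number 2351402; in the Gregorian calendar that is 26 October 1725 CE.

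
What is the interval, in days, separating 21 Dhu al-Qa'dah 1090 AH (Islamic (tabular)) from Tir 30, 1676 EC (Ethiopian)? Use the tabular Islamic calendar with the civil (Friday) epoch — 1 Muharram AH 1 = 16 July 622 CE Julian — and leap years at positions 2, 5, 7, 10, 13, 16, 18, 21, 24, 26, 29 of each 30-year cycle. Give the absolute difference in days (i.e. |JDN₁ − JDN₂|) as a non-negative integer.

1504

JDN of the first date = 2334660.
JDN of the second date = 2336164.
|2336164 − 2334660| = 1504.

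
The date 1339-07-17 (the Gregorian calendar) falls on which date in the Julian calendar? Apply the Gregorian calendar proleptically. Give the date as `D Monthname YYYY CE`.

For dates in this range the Gregorian date is 8 days ahead of the Julian.
17 July 1339 Gregorian − 8 days → 9 July 1339 Julian.

9 July 1339 CE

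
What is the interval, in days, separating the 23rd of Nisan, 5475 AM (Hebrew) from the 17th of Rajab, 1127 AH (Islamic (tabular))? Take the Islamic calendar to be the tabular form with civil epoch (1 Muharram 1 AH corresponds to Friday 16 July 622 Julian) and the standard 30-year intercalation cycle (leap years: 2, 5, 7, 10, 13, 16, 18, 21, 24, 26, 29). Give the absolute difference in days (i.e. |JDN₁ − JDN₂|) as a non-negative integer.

84

JDN of the first date = 2347566.
JDN of the second date = 2347650.
|2347650 − 2347566| = 84.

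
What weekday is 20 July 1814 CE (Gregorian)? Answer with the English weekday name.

2383810 ≡ 2 (mod 7); counting from Monday = 0 gives Wednesday.

Wednesday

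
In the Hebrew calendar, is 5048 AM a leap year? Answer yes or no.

Hebrew year 5048 is year 13 of its 19-year Metonic cycle; leap years are at positions 3, 6, 8, 11, 14, 17, 19, so it is a common year (12 months).

no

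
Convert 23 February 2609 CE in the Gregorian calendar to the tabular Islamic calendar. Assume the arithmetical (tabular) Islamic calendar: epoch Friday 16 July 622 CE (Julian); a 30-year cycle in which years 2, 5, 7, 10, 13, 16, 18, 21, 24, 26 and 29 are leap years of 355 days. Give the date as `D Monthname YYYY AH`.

Both dates share Julian Day Number 2674031; in the tabular Islamic calendar that is 26 Rajab 2048 AH.

26 Rajab 2048 AH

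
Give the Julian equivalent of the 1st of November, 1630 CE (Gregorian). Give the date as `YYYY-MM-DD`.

For dates in this range the Gregorian date is 10 days ahead of the Julian.
1 November 1630 Gregorian − 10 days → 22 October 1630 Julian.

1630-10-22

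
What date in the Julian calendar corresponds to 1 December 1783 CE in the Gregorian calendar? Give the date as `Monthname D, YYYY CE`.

The Julian–Gregorian offset here is 11 days (Julian trailing).
1 December 1783 Gregorian − 11 days → 20 November 1783 Julian.

November 20, 1783 CE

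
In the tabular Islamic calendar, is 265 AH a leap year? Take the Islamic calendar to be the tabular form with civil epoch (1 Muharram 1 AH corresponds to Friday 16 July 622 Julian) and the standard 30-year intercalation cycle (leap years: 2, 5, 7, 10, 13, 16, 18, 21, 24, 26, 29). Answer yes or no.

Year 265 AH is year 25 of its 30-year cycle; leap positions are 2, 5, 7, 10, 13, 16, 18, 21, 24, 26, 29, so it is a common year (354 days).

no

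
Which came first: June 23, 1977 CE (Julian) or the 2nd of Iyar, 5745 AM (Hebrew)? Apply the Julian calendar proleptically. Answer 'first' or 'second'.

First date → JDN 2443331; second date → JDN 2446179.
JDN 2443331 < JDN 2446179, so the first date is earlier.

first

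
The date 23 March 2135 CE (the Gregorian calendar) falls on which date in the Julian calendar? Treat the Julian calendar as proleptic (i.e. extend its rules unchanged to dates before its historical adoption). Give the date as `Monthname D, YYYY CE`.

March 9, 2135 CE

At this point the Julian calendar is 14 days behind the Gregorian.
23 March 2135 Gregorian − 14 days → 9 March 2135 Julian.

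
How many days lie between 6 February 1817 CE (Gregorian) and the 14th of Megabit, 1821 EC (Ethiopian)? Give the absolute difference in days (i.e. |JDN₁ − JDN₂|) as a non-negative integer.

JDN of the first date = 2384742.
JDN of the second date = 2389169.
|2389169 − 2384742| = 4427.

4427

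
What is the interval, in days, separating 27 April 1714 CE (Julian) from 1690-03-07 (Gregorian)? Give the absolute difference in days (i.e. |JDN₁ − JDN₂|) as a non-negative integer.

8827

JDN of the first date = 2347213.
JDN of the second date = 2338386.
|2338386 − 2347213| = 8827.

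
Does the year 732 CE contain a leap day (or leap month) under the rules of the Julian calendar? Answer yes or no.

yes

732 mod 4 = 0, so it is a leap year in the Julian calendar.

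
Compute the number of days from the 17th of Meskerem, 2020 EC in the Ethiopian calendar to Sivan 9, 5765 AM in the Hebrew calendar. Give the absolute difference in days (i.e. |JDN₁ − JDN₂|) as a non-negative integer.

First date → JDN 2461677; second date → JDN 2453538.
The interval is |2461677 − 2453538| = 8139 days.

8139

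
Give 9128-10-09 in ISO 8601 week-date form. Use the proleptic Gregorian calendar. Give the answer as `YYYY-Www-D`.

The weekday is Tuesday (ISO weekday 2).
That Tuesday belongs to ISO week 41 of ISO year 9128.

9128-W41-2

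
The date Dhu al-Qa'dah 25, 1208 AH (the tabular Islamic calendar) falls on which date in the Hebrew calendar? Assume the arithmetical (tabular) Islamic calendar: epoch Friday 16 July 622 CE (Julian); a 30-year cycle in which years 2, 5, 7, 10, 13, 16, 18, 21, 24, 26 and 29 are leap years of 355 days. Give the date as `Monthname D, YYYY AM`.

Sivan 26, 5554 AM

Julian Day Number of the source date = 2376480.
Converting JDN 2376480 to the Hebrew calendar gives 26 Sivan 5554 AM.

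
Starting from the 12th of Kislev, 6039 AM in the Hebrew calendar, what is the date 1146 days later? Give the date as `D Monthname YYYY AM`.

JDN of the 12th of Kislev, 6039 AM = 2553414.
2553414 + 1146 = 2554560.
JDN 2554560 in the Hebrew calendar is 6 Shevat 6042 AM.

6 Shevat 6042 AM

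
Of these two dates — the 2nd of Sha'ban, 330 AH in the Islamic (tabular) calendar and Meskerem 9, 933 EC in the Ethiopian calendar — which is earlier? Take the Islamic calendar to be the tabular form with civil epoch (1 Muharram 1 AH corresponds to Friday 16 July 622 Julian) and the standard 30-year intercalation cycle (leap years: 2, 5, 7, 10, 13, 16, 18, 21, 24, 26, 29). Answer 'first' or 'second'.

second

The two dates have Julian Day Numbers 2065235 and 2064642 respectively.
Since 2064642 < 2065235, the second date comes first.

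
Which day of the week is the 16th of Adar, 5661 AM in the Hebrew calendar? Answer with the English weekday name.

Equivalently 7 March 1901 Gregorian, JDN 2415451.
2415451 ≡ 3 (mod 7); counting from Monday = 0 gives Thursday.

Thursday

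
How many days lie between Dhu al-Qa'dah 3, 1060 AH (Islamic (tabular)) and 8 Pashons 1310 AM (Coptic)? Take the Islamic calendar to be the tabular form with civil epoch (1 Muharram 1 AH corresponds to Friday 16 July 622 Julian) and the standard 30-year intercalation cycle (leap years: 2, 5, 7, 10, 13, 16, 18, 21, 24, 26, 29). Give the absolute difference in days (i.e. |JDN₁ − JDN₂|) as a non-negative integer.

20622

JDN of the first date = 2324011.
JDN of the second date = 2303389.
|2303389 − 2324011| = 20622.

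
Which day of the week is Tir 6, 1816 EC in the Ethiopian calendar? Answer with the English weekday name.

Wednesday

Equivalently 14 January 1824 Gregorian, JDN 2387275.
2387275 ≡ 2 (mod 7); counting from Monday = 0 gives Wednesday.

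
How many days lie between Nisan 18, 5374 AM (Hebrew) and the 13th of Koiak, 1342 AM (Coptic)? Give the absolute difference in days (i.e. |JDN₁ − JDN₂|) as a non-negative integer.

4284

JDN of the first date = 2310648.
JDN of the second date = 2314932.
|2314932 − 2310648| = 4284.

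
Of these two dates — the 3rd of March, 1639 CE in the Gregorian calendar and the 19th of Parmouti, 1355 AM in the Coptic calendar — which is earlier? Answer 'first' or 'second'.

first

The two dates have Julian Day Numbers 2319754 and 2319806 respectively.
Since 2319754 < 2319806, the first date comes first.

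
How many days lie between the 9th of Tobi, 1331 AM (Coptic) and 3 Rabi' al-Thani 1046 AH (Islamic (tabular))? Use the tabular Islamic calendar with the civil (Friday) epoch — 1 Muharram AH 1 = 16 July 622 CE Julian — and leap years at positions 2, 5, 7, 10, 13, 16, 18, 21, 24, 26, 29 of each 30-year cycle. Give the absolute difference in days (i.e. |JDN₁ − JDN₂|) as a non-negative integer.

7904

First date → JDN 2310940; second date → JDN 2318844.
The interval is |2310940 − 2318844| = 7904 days.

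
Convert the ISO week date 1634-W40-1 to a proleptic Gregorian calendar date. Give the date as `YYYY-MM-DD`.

1634-10-02

ISO week 1 of 1634 is the week containing the first Thursday of 1634.
Week 40, day 1 (Monday) lands on 1634-10-02.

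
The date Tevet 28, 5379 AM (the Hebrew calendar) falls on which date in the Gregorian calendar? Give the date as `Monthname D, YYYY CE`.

Both dates share Julian Day Number 2312401; in the Gregorian calendar that is 14 January 1619 CE.

January 14, 1619 CE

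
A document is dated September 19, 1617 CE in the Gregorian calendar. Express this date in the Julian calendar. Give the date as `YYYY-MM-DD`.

For dates in this range the Gregorian date is 10 days ahead of the Julian.
19 September 1617 Gregorian − 10 days → 9 September 1617 Julian.

1617-09-09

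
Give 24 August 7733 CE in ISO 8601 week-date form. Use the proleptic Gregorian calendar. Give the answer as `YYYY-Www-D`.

The weekday is Monday (ISO weekday 1).
That Monday belongs to ISO week 35 of ISO year 7733.

7733-W35-1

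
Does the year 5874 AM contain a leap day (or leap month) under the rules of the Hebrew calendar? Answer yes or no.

yes

Hebrew year 5874 is year 3 of its 19-year Metonic cycle; leap years are at positions 3, 6, 8, 11, 14, 17, 19, so it is a leap year (13 months).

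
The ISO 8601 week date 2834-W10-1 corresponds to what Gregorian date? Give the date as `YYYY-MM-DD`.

ISO week 1 of 2834 is the week containing the first Thursday of 2834.
Week 10, day 1 (Monday) lands on 2834-03-06.

2834-03-06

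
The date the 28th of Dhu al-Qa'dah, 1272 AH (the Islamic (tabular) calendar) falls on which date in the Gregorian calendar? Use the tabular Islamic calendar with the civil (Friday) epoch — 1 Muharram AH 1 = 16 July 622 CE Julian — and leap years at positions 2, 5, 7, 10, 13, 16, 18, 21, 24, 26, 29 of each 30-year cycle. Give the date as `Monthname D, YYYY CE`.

Julian Day Number of the source date = 2399162.
Converting JDN 2399162 to the Gregorian calendar gives 31 July 1856 CE.

July 31, 1856 CE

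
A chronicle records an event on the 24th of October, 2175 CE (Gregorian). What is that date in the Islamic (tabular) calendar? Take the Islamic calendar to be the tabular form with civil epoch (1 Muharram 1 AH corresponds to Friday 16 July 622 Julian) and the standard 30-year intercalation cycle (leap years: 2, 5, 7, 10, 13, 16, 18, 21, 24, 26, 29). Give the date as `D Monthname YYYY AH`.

8 Dhu al-Hijjah 1601 AH

Julian Day Number of the source date = 2515759.
Converting JDN 2515759 to the tabular Islamic calendar gives 8 Dhu al-Hijjah 1601 AH.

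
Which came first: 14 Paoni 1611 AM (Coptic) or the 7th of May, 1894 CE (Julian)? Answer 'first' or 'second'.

The two dates have Julian Day Numbers 2413365 and 2412968 respectively.
Since 2412968 < 2413365, the second date comes first.

second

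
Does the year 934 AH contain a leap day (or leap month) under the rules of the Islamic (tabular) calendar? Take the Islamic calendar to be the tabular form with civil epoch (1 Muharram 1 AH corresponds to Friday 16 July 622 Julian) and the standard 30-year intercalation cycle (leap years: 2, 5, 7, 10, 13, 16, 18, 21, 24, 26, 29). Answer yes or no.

no

Year 934 AH is year 4 of its 30-year cycle; leap positions are 2, 5, 7, 10, 13, 16, 18, 21, 24, 26, 29, so it is a common year (354 days).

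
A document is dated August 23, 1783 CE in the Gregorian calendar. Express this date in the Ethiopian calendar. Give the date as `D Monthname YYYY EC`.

Both dates share Julian Day Number 2372522; in the Ethiopian calendar that is 19 Nehase 1775 EC.

19 Nehase 1775 EC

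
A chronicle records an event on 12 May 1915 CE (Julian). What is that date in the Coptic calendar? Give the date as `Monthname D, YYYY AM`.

Pashons 17, 1631 AM

Both dates share Julian Day Number 2420643; in the Coptic calendar that is 17 Pashons 1631 AM.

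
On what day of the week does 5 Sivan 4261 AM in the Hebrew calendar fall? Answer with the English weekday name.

Tuesday

This is JDN 1904176 (10 May 501 Gregorian).
1904176 ≡ 1 (mod 7); counting from Monday = 0 gives Tuesday.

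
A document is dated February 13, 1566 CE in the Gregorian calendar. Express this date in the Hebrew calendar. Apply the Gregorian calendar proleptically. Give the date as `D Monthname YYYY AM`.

Julian Day Number of the source date = 2293073.
Converting JDN 2293073 to the Hebrew calendar gives 14 Adar I 5326 AM.

14 Adar I 5326 AM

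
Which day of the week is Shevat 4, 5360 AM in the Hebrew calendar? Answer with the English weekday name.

This is JDN 2305467 (20 January 1600 Gregorian).
2305467 ≡ 3 (mod 7); counting from Monday = 0 gives Thursday.

Thursday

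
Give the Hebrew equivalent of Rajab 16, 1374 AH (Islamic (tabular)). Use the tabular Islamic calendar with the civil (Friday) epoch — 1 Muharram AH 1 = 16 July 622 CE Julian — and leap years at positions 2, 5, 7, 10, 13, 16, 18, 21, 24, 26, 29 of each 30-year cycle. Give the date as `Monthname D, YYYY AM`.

Julian Day Number of the source date = 2435177.
Converting JDN 2435177 to the Hebrew calendar gives 16 Adar 5715 AM.

Adar 16, 5715 AM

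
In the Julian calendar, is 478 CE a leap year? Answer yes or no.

no

478 mod 4 = 2, so it is a common year in the Julian calendar.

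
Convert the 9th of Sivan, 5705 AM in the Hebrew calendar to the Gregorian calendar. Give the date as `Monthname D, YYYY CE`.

May 21, 1945 CE

Julian Day Number of the source date = 2431597.
Converting JDN 2431597 to the Gregorian calendar gives 21 May 1945 CE.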